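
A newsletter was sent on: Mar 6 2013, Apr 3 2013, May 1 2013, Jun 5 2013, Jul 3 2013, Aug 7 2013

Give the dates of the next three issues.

All dates are Wednesdays, 28, 28, 35, 28, 35 days apart.
Specifically, the 1st Wednesday of each month.
1st Wednesday of September 2013: Sep 4 2013.
1st Wednesday of October 2013: Oct 2 2013.
November 2013 — 1st Wednesday is Nov 6 2013.

Sep 4 2013, Oct 2 2013, Nov 6 2013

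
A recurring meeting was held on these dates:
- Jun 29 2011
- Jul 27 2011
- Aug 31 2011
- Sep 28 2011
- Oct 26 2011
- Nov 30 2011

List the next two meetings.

Dec 28 2011, Jan 25 2012

These are Wednesdays with 28, 35, 28, 28, 35-day gaps.
Each is the final Wednesday of its month — Jun 29 2011 is past the 28th, so '4th Wednesday' doesn't fit.
Last Wednesday of December 2011: Dec 28 2011.
Last Wednesday of January 2012: Jan 25 2012.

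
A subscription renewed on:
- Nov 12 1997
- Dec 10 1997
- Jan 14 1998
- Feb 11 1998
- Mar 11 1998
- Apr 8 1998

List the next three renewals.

May 13 1998, Jun 10 1998, Jul 8 1998

All dates are Wednesdays, 28, 35, 28, 28, 28 days apart.
Specifically, the 2nd Wednesday of each month.
2nd Wednesday of May 1998: May 13 1998.
June 1998 — 2nd Wednesday is Jun 10 1998.
2nd Wednesday of July 1998: Jul 8 1998.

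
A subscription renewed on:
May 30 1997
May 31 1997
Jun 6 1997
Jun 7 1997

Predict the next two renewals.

Jun 13 1997, Jun 14 1997

Every event lands on a Friday or Saturday (gaps cycle 1, 6, 1).
So the schedule is: every Friday and Saturday.
The following Friday is Jun 13 1997.
Next Saturday: Jun 14 1997.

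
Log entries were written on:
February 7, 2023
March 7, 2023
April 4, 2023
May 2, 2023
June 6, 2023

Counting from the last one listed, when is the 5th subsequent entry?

November 7, 2023

All dates are Tuesdays, 28, 28, 28, 35 days apart.
Specifically, the 1st Tuesday of each month.
July 2023 — 1st Tuesday is July 4, 2023.
1st Tuesday of August 2023: August 1, 2023.
1st Tuesday of September 2023: September 5, 2023.
October 2023 — 1st Tuesday is October 3, 2023.
1st Tuesday of November 2023: November 7, 2023.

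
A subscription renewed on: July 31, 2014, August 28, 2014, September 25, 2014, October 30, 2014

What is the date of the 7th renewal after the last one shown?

All Thursdays; the gaps (28, 28, 35) vary with month length.
This is the last Thursday of each month.
November 2014 ends with Thursday November 27, 2014.
Last Thursday of December 2014: December 25, 2014.
Last Thursday of January 2015: January 29, 2015.
February 2015 ends with Thursday February 26, 2015.
March 2015 ends with Thursday March 26, 2015.
April 2015 ends with Thursday April 30, 2015.
May 2015 ends with Thursday May 28, 2015.

May 28, 2015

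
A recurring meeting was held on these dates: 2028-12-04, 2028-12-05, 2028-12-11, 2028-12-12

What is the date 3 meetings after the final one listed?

Every event lands on a Monday or Tuesday (gaps cycle 1, 6, 1).
So the schedule is: every Monday and Tuesday.
The following Monday is 2028-12-18.
The following Tuesday is 2028-12-19.
Next Monday: 2028-12-25.

2028-12-25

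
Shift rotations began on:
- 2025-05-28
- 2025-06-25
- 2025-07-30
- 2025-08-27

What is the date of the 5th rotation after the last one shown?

2026-01-28

All Wednesdays; the gaps (28, 35, 28) vary with month length.
This is the last Wednesday of each month.
Last Wednesday of September 2025: 2025-09-24.
October 2025 ends with Wednesday 2025-10-29.
Last Wednesday of November 2025: 2025-11-26.
December 2025 ends with Wednesday 2025-12-31.
January 2026 ends with Wednesday 2026-01-28.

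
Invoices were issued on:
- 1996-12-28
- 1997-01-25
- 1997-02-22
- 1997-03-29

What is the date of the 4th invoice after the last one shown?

Every date is a Saturday; gaps 28, 28, 35 days.
Each is the last Saturday of its month (at least one falls on the 29th or later, ruling out '4th Saturday').
April 1997 ends with Saturday 1997-04-26.
May 1997 ends with Saturday 1997-05-31.
Last Saturday of June 1997: 1997-06-28.
Last Saturday of July 1997: 1997-07-26.

1997-07-26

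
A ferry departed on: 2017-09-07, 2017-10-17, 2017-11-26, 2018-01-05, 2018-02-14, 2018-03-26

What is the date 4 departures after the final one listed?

The spacing is 40, 40, 40, 40, 40 days — always 40 days.
2018-03-26 + 40 days = 2018-05-05.
2018-05-05 + 40 days = 2018-06-14.
2018-06-14 + 40 days = 2018-07-24.
2018-07-24 + 40 days = 2018-09-02.

2018-09-02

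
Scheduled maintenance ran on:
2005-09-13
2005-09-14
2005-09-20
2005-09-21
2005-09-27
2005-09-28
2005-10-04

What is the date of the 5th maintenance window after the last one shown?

Every event lands on a Tuesday or Wednesday (gaps cycle 1, 6, 1, 6, 1, 6).
So the schedule is: every Tuesday and Wednesday.
The following Wednesday is 2005-10-05.
The following Tuesday is 2005-10-11.
Next Wednesday: 2005-10-12.
The following Tuesday is 2005-10-18.
Next Wednesday: 2005-10-19.

2005-10-19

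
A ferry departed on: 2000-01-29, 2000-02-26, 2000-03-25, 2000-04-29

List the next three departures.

All Saturdays; the gaps (28, 28, 35) vary with month length.
This is the last Saturday of each month.
Last Saturday of May 2000: 2000-05-27.
Last Saturday of June 2000: 2000-06-24.
Last Saturday of July 2000: 2000-07-29.

2000-05-27, 2000-06-24, 2000-07-29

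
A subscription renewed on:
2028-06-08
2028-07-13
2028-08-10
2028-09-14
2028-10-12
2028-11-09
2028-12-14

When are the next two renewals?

2029-01-11, 2029-02-08

These are Thursdays at 28- or 35-day spacing (35, 28, 35, 28, 28, 35).
The pattern: 2nd Thursday of the month.
2nd Thursday of January 2029: 2029-01-11.
February 2029 — 2nd Thursday is 2029-02-08.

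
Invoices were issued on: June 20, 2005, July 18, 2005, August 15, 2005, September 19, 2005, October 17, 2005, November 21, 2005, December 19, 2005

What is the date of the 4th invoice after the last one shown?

April 17, 2006

All dates are Mondays, 28, 28, 35, 28, 35, 28 days apart.
Specifically, the 3rd Monday of each month.
January 2006 — 3rd Monday is January 16, 2006.
February 2006 — 3rd Monday is February 20, 2006.
3rd Monday of March 2006: March 20, 2006.
3rd Monday of April 2006: April 17, 2006.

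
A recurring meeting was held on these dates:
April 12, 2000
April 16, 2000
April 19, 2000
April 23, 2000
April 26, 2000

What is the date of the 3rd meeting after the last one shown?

Gaps: 4, 3, 4, 3 days — not constant, but cyclic with period 2.
The events fall on every Wednesday and Sunday.
The following Sunday is April 30, 2000.
The following Wednesday is May 3, 2000.
The following Sunday is May 7, 2000.

May 7, 2000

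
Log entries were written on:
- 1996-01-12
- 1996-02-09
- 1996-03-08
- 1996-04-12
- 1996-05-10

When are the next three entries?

Gaps: 28, 28, 35, 28 days — a mix of 28 and 35. Every date is a Friday.
Each is the 2nd Friday of its month.
2nd Friday of June 1996: 1996-06-14.
2nd Friday of July 1996: 1996-07-12.
August 1996 — 2nd Friday is 1996-08-09.

1996-06-14, 1996-07-12, 1996-08-09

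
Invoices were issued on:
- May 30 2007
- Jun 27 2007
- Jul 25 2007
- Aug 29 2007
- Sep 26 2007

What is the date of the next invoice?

All Wednesdays; the gaps (28, 28, 35, 28) vary with month length.
This is the last Wednesday of each month.
Last Wednesday of October 2007: Oct 31 2007.

Oct 31 2007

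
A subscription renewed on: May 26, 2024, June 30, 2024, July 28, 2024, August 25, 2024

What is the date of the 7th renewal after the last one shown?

March 30, 2025

All Sundays; the gaps (35, 28, 28) vary with month length.
This is the last Sunday of each month.
Last Sunday of September 2024: September 29, 2024.
October 2024 ends with Sunday October 27, 2024.
November 2024 ends with Sunday November 24, 2024.
December 2024 ends with Sunday December 29, 2024.
Last Sunday of January 2025: January 26, 2025.
February 2025 ends with Sunday February 23, 2025.
Last Sunday of March 2025: March 30, 2025.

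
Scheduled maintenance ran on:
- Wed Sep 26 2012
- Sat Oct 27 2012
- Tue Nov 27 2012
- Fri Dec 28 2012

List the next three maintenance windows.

Gaps between consecutive events: 31, 31, 31 days — a constant 31-day interval.
Fri Dec 28 2012 + 31 days = Mon Jan 28 2013.
Mon Jan 28 2013 + 31 days = Thu Feb 28 2013.
Thu Feb 28 2013 + 31 days = Sun Mar 31 2013.

Mon Jan 28 2013, Thu Feb 28 2013, Sun Mar 31 2013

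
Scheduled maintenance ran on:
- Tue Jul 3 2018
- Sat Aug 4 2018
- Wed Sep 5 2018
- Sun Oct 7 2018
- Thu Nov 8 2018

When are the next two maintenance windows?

Mon Dec 10 2018, Fri Jan 11 2019

The spacing is 32, 32, 32, 32 days — always 32 days.
Thu Nov 8 2018 + 32 days = Mon Dec 10 2018.
Mon Dec 10 2018 + 32 days = Fri Jan 11 2019.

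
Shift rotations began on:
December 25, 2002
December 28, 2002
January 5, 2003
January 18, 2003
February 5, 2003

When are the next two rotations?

February 28, 2003; March 28, 2003

The spacing grows by 5 each time: 3, 8, 13, 18 days.
Next gap: 23 days. February 5, 2003 + 23 days = February 28, 2003.
Next gap: 28 days. February 28, 2003 + 28 days = March 28, 2003.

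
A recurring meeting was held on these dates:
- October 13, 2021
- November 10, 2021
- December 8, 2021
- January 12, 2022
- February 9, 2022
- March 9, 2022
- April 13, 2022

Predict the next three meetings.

May 11, 2022; June 8, 2022; July 13, 2022

Gaps: 28, 28, 35, 28, 28, 35 days — a mix of 28 and 35. Every date is a Wednesday.
Each is the 2nd Wednesday of its month.
May 2022 — 2nd Wednesday is May 11, 2022.
2nd Wednesday of June 2022: June 8, 2022.
2nd Wednesday of July 2022: July 13, 2022.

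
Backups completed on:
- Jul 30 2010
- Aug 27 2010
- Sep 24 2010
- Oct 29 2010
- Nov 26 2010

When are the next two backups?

These are Fridays with 28, 28, 35, 28-day gaps.
Each is the final Friday of its month — Jul 30 2010 is past the 28th, so '4th Friday' doesn't fit.
Last Friday of December 2010: Dec 31 2010.
January 2011 ends with Friday Jan 28 2011.

Dec 31 2010, Jan 28 2011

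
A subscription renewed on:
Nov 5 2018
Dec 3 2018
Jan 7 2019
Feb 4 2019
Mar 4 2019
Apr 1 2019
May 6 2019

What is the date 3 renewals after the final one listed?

All dates are Mondays, 28, 35, 28, 28, 28, 35 days apart.
Specifically, the 1st Monday of each month.
1st Monday of June 2019: Jun 3 2019.
1st Monday of July 2019: Jul 1 2019.
1st Monday of August 2019: Aug 5 2019.

Aug 5 2019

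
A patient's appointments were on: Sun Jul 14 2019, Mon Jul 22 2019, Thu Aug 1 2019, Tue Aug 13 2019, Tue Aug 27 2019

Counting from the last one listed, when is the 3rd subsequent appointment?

Sun Oct 20 2019

Intervals are 8, 10, 12, 14 days — an arithmetic progression with common difference 2.
Next gap: 16 days. Tue Aug 27 2019 + 16 days = Thu Sep 12 2019.
Next gap: 18 days. Thu Sep 12 2019 + 18 days = Mon Sep 30 2019.
Next gap: 20 days. Mon Sep 30 2019 + 20 days = Sun Oct 20 2019.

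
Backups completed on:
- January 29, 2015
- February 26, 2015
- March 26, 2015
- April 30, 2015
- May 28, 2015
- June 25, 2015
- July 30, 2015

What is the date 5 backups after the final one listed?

Every date is a Thursday; gaps 28, 28, 35, 28, 28, 35 days.
Each is the last Thursday of its month (at least one falls on the 29th or later, ruling out '4th Thursday').
Last Thursday of August 2015: August 27, 2015.
September 2015 ends with Thursday September 24, 2015.
Last Thursday of October 2015: October 29, 2015.
Last Thursday of November 2015: November 26, 2015.
December 2015 ends with Thursday December 31, 2015.

December 31, 2015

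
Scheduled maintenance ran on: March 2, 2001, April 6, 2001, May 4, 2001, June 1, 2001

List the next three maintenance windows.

Gaps: 35, 28, 28 days — a mix of 28 and 35. Every date is a Friday.
Each is the 1st Friday of its month.
July 2001 — 1st Friday is July 6, 2001.
1st Friday of August 2001: August 3, 2001.
September 2001 — 1st Friday is September 7, 2001.

July 6, 2001; August 3, 2001; September 7, 2001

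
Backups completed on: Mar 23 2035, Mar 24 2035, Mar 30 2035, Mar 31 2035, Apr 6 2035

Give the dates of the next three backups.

Gaps: 1, 6, 1, 6 days — not constant, but cyclic with period 2.
The events fall on every Friday and Saturday.
Next Saturday: Apr 7 2035.
Next Friday: Apr 13 2035.
The following Saturday is Apr 14 2035.

Apr 7 2035, Apr 13 2035, Apr 14 2035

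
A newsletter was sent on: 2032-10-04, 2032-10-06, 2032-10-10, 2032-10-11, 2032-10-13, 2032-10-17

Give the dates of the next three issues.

2032-10-18, 2032-10-20, 2032-10-24

Gaps: 2, 4, 1, 2, 4 days — not constant, but cyclic with period 3.
The events fall on every Monday, Wednesday and Sunday.
Next Monday: 2032-10-18.
Next Wednesday: 2032-10-20.
The following Sunday is 2032-10-24.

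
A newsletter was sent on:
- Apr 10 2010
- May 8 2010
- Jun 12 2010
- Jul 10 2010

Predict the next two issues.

All dates are Saturdays, 28, 35, 28 days apart.
Specifically, the 2nd Saturday of each month.
2nd Saturday of August 2010: Aug 14 2010.
2nd Saturday of September 2010: Sep 11 2010.

Aug 14 2010, Sep 11 2010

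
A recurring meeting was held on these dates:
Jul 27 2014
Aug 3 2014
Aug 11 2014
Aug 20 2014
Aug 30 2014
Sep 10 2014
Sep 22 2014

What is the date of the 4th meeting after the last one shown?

The spacing grows by 1 each time: 7, 8, 9, 10, 11, 12 days.
Next gap: 13 days. Sep 22 2014 + 13 days = Oct 5 2014.
Next gap: 14 days. Oct 5 2014 + 14 days = Oct 19 2014.
Next gap: 15 days. Oct 19 2014 + 15 days = Nov 3 2014.
Next gap: 16 days. Nov 3 2014 + 16 days = Nov 19 2014.

Nov 19 2014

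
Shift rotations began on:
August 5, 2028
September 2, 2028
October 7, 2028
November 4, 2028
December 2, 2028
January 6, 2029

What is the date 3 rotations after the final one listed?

April 7, 2029

These are Saturdays at 28- or 35-day spacing (28, 35, 28, 28, 35).
The pattern: 1st Saturday of the month.
1st Saturday of February 2029: February 3, 2029.
March 2029 — 1st Saturday is March 3, 2029.
1st Saturday of April 2029: April 7, 2029.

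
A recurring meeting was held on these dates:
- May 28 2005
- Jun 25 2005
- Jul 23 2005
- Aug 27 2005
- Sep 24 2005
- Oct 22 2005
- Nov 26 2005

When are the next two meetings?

All dates are Saturdays, 28, 28, 35, 28, 28, 35 days apart.
Specifically, the 4th Saturday of each month.
4th Saturday of December 2005: Dec 24 2005.
4th Saturday of January 2006: Jan 28 2006.

Dec 24 2005, Jan 28 2006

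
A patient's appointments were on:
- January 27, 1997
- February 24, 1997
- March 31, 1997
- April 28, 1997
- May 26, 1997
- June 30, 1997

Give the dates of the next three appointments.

July 28, 1997; August 25, 1997; September 29, 1997

All Mondays; the gaps (28, 35, 28, 28, 35) vary with month length.
This is the last Monday of each month.
July 1997 ends with Monday July 28, 1997.
August 1997 ends with Monday August 25, 1997.
September 1997 ends with Monday September 29, 1997.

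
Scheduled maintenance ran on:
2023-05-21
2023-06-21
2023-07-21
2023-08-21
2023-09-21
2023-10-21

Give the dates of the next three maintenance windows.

Gaps: 31, 30, 31, 31, 30 days — not constant. Every event is on the 21st of the month.
Pattern: the 21st of each month.
Next: November 2023 → 2023-11-21.
Next: December 2023 → 2023-12-21.
January 2024: 2024-01-21.

2023-11-21, 2023-12-21, 2024-01-21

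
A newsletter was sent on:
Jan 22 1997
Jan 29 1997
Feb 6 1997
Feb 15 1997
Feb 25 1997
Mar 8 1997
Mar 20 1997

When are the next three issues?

Gaps: 7, 8, 9, 10, 11, 12 days — each gap is 1 larger than the previous one.
Next gap: 13 days. Mar 20 1997 + 13 days = Apr 2 1997.
Next gap: 14 days. Apr 2 1997 + 14 days = Apr 16 1997.
Next gap: 15 days. Apr 16 1997 + 15 days = May 1 1997.

Apr 2 1997, Apr 16 1997, May 1 1997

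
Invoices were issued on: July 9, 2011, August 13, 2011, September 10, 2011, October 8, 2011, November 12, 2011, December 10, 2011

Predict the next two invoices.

January 14, 2012; February 11, 2012

Gaps: 35, 28, 28, 35, 28 days — a mix of 28 and 35. Every date is a Saturday.
Each is the 2nd Saturday of its month.
2nd Saturday of January 2012: January 14, 2012.
2nd Saturday of February 2012: February 11, 2012.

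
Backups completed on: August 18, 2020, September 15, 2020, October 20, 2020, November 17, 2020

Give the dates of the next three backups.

These are Tuesdays at 28- or 35-day spacing (28, 35, 28).
The pattern: 3rd Tuesday of the month.
December 2020 — 3rd Tuesday is December 15, 2020.
January 2021 — 3rd Tuesday is January 19, 2021.
February 2021 — 3rd Tuesday is February 16, 2021.

December 15, 2020; January 19, 2021; February 16, 2021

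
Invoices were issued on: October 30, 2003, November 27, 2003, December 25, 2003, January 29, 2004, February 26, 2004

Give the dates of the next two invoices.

March 25, 2004; April 29, 2004

All Thursdays; the gaps (28, 28, 35, 28) vary with month length.
This is the last Thursday of each month.
March 2004 ends with Thursday March 25, 2004.
April 2004 ends with Thursday April 29, 2004.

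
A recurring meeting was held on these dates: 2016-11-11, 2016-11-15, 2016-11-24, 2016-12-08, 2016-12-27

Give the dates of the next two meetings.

Intervals are 4, 9, 14, 19 days — an arithmetic progression with common difference 5.
Next gap: 24 days. 2016-12-27 + 24 days = 2017-01-20.
Next gap: 29 days. 2017-01-20 + 29 days = 2017-02-18.

2017-01-20, 2017-02-18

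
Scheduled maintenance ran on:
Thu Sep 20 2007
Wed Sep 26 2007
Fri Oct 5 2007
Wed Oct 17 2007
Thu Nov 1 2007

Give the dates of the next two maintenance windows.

The spacing grows by 3 each time: 6, 9, 12, 15 days.
Next gap: 18 days. Thu Nov 1 2007 + 18 days = Mon Nov 19 2007.
Next gap: 21 days. Mon Nov 19 2007 + 21 days = Mon Dec 10 2007.

Mon Nov 19 2007, Mon Dec 10 2007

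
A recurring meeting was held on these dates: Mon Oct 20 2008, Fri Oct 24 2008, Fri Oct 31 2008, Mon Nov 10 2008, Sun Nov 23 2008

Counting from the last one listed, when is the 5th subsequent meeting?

Fri Mar 13 2009

Gaps: 4, 7, 10, 13 days — each gap is 3 larger than the previous one.
Next gap: 16 days. Sun Nov 23 2008 + 16 days = Tue Dec 9 2008.
Next gap: 19 days. Tue Dec 9 2008 + 19 days = Sun Dec 28 2008.
Next gap: 22 days. Sun Dec 28 2008 + 22 days = Mon Jan 19 2009.
Next gap: 25 days. Mon Jan 19 2009 + 25 days = Fri Feb 13 2009.
Next gap: 28 days. Fri Feb 13 2009 + 28 days = Fri Mar 13 2009.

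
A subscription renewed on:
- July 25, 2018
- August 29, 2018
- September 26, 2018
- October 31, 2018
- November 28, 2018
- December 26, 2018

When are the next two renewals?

Every date is a Wednesday; gaps 35, 28, 35, 28, 28 days.
Each is the last Wednesday of its month (at least one falls on the 29th or later, ruling out '4th Wednesday').
Last Wednesday of January 2019: January 30, 2019.
Last Wednesday of February 2019: February 27, 2019.

January 30, 2019; February 27, 2019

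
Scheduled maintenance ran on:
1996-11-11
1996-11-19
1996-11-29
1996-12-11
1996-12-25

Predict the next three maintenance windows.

1997-01-10, 1997-01-28, 1997-02-17

The spacing grows by 2 each time: 8, 10, 12, 14 days.
Next gap: 16 days. 1996-12-25 + 16 days = 1997-01-10.
Next gap: 18 days. 1997-01-10 + 18 days = 1997-01-28.
Next gap: 20 days. 1997-01-28 + 20 days = 1997-02-17.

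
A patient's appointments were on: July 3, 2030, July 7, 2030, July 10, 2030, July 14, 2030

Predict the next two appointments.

July 17, 2030; July 21, 2030

The gap pattern 4, 3, 4 repeats every 2 events.
These are the Wednesdays and Sundays of each week.
Next Wednesday: July 17, 2030.
Next Sunday: July 21, 2030.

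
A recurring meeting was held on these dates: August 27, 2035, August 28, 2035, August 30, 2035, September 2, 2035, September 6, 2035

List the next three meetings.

September 11, 2035; September 17, 2035; September 24, 2035

Intervals are 1, 2, 3, 4 days — an arithmetic progression with common difference 1.
Next gap: 5 days. September 6, 2035 + 5 days = September 11, 2035.
Next gap: 6 days. September 11, 2035 + 6 days = September 17, 2035.
Next gap: 7 days. September 17, 2035 + 7 days = September 24, 2035.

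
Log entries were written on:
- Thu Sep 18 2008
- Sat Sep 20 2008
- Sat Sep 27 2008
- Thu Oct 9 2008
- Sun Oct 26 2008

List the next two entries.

Intervals are 2, 7, 12, 17 days — an arithmetic progression with common difference 5.
Next gap: 22 days. Sun Oct 26 2008 + 22 days = Mon Nov 17 2008.
Next gap: 27 days. Mon Nov 17 2008 + 27 days = Sun Dec 14 2008.

Mon Nov 17 2008, Sun Dec 14 2008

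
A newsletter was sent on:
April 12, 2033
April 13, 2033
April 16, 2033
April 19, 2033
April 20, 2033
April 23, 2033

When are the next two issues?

The gap pattern 1, 3, 3, 1, 3 repeats every 3 events.
These are the Tuesdays, Wednesdays and Saturdays of each week.
Next Tuesday: April 26, 2033.
Next Wednesday: April 27, 2033.

April 26, 2033; April 27, 2033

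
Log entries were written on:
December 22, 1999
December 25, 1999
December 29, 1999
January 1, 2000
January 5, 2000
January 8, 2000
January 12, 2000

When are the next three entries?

January 15, 2000; January 19, 2000; January 22, 2000

Every event lands on a Wednesday or Saturday (gaps cycle 3, 4, 3, 4, 3, 4).
So the schedule is: every Wednesday and Saturday.
Next Saturday: January 15, 2000.
Next Wednesday: January 19, 2000.
The following Saturday is January 22, 2000.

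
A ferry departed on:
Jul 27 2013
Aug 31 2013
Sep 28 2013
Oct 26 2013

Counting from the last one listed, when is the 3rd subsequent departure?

All Saturdays; the gaps (35, 28, 28) vary with month length.
This is the last Saturday of each month.
Last Saturday of November 2013: Nov 30 2013.
Last Saturday of December 2013: Dec 28 2013.
January 2014 ends with Saturday Jan 25 2014.

Jan 25 2014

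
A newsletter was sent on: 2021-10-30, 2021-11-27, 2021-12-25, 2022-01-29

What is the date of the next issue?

All Saturdays; the gaps (28, 28, 35) vary with month length.
This is the last Saturday of each month.
Last Saturday of February 2022: 2022-02-26.

2022-02-26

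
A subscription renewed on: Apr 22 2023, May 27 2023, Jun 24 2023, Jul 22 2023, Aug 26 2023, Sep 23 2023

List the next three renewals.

Oct 28 2023, Nov 25 2023, Dec 23 2023

These are Saturdays at 28- or 35-day spacing (35, 28, 28, 35, 28).
The pattern: 4th Saturday of the month.
4th Saturday of October 2023: Oct 28 2023.
November 2023 — 4th Saturday is Nov 25 2023.
4th Saturday of December 2023: Dec 23 2023.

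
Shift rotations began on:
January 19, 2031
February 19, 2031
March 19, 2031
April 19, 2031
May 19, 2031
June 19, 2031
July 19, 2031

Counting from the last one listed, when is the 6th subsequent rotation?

January 19, 2032

Each date is the 19th; the gaps (31, 28, 31, 30, 31, 30) track the month lengths.
The rule is the 19th of each month.
August 2031: August 19, 2031.
Next: September 2031 → September 19, 2031.
October 2031: October 19, 2031.
November 2031: November 19, 2031.
Next: December 2031 → December 19, 2031.
January 2032: January 19, 2032.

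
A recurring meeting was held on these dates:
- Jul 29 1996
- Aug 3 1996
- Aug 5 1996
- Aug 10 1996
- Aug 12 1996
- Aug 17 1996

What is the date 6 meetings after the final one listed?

Sep 7 1996

Every event lands on a Monday or Saturday (gaps cycle 5, 2, 5, 2, 5).
So the schedule is: every Monday and Saturday.
The following Monday is Aug 19 1996.
Next Saturday: Aug 24 1996.
The following Monday is Aug 26 1996.
Next Saturday: Aug 31 1996.
The following Monday is Sep 2 1996.
Next Saturday: Sep 7 1996.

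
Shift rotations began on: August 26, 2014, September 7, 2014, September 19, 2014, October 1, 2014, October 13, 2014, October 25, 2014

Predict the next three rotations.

The spacing is 12, 12, 12, 12, 12 days — always 12 days.
October 25, 2014 + 12 days = November 6, 2014.
November 6, 2014 + 12 days = November 18, 2014.
November 18, 2014 + 12 days = November 30, 2014.

November 6, 2014; November 18, 2014; November 30, 2014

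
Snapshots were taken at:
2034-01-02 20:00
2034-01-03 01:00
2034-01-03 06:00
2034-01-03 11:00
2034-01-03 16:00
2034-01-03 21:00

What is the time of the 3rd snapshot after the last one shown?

Spacing: 5, 5, 5, 5, 5 h — constant 5 h.
2034-01-03 21:00 + 5 h = 2034-01-04 02:00.
2034-01-04 02:00 + 5 h = 2034-01-04 07:00.
2034-01-04 07:00 + 5 h = 2034-01-04 12:00.

2034-01-04 12:00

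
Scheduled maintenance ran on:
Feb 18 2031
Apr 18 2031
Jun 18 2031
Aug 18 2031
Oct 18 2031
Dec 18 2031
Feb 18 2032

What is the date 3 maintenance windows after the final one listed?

Aug 18 2032

Each date is the 18th; the gaps (59, 61, 61, 61, 61, 62) track the month lengths.
The rule is the 18th of every 2 months.
Next: April 2032 → Apr 18 2032.
Next: June 2032 → Jun 18 2032.
August 2032: Aug 18 2032.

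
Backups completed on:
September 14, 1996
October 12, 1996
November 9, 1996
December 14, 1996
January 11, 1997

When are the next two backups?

All dates are Saturdays, 28, 28, 35, 28 days apart.
Specifically, the 2nd Saturday of each month.
February 1997 — 2nd Saturday is February 8, 1997.
2nd Saturday of March 1997: March 8, 1997.

February 8, 1997; March 8, 1997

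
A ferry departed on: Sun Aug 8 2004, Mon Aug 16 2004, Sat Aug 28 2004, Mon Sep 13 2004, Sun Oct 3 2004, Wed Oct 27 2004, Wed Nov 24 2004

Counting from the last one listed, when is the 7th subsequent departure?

The spacing grows by 4 each time: 8, 12, 16, 20, 24, 28 days.
Next gap: 32 days. Wed Nov 24 2004 + 32 days = Sun Dec 26 2004.
Next gap: 36 days. Sun Dec 26 2004 + 36 days = Mon Jan 31 2005.
Next gap: 40 days. Mon Jan 31 2005 + 40 days = Sat Mar 12 2005.
Next gap: 44 days. Sat Mar 12 2005 + 44 days = Mon Apr 25 2005.
Next gap: 48 days. Mon Apr 25 2005 + 48 days = Sun Jun 12 2005.
Next gap: 52 days. Sun Jun 12 2005 + 52 days = Wed Aug 3 2005.
Next gap: 56 days. Wed Aug 3 2005 + 56 days = Wed Sep 28 2005.

Wed Sep 28 2005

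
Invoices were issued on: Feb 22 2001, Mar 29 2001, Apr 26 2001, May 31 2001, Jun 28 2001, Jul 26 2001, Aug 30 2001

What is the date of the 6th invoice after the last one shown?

These are Thursdays with 35, 28, 35, 28, 28, 35-day gaps.
Each is the final Thursday of its month — Mar 29 2001 is past the 28th, so '4th Thursday' doesn't fit.
September 2001 ends with Thursday Sep 27 2001.
Last Thursday of October 2001: Oct 25 2001.
November 2001 ends with Thursday Nov 29 2001.
December 2001 ends with Thursday Dec 27 2001.
January 2002 ends with Thursday Jan 31 2002.
February 2002 ends with Thursday Feb 28 2002.

Feb 28 2002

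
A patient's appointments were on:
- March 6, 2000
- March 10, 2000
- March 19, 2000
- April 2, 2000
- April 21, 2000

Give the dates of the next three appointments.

May 15, 2000; June 13, 2000; July 17, 2000

The spacing grows by 5 each time: 4, 9, 14, 19 days.
Next gap: 24 days. April 21, 2000 + 24 days = May 15, 2000.
Next gap: 29 days. May 15, 2000 + 29 days = June 13, 2000.
Next gap: 34 days. June 13, 2000 + 34 days = July 17, 2000.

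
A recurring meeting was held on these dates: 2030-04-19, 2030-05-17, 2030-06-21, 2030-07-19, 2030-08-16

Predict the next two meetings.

2030-09-20, 2030-10-18

These are Fridays at 28- or 35-day spacing (28, 35, 28, 28).
The pattern: 3rd Friday of the month.
3rd Friday of September 2030: 2030-09-20.
3rd Friday of October 2030: 2030-10-18.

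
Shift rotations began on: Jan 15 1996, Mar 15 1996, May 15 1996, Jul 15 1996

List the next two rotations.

Sep 15 1996, Nov 15 1996

Gaps: 60, 61, 61 days — not constant. Every event is on the 15th of the month.
Pattern: the 15th of every 2 months.
Next: September 1996 → Sep 15 1996.
Next: November 1996 → Nov 15 1996.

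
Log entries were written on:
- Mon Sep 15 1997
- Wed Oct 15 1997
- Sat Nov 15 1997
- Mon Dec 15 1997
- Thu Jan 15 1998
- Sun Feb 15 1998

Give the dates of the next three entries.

Gaps: 30, 31, 30, 31, 31 days — not constant. Every event is on the 15th of the month.
Pattern: the 15th of each month.
Next: March 1998 → Sun Mar 15 1998.
Next: April 1998 → Wed Apr 15 1998.
May 1998: Fri May 15 1998.

Sun Mar 15 1998, Wed Apr 15 1998, Fri May 15 1998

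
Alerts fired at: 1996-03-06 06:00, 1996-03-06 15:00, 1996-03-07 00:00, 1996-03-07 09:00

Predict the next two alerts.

The interval is a steady 9 hours (9, 9, 9).
1996-03-07 09:00 + 9 h = 1996-03-07 18:00.
1996-03-07 18:00 + 9 h = 1996-03-08 03:00.

1996-03-07 18:00, 1996-03-08 03:00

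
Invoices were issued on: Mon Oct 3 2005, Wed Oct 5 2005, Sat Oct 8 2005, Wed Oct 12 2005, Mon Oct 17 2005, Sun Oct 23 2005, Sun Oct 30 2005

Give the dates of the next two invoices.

The spacing grows by 1 each time: 2, 3, 4, 5, 6, 7 days.
Next gap: 8 days. Sun Oct 30 2005 + 8 days = Mon Nov 7 2005.
Next gap: 9 days. Mon Nov 7 2005 + 9 days = Wed Nov 16 2005.

Mon Nov 7 2005, Wed Nov 16 2005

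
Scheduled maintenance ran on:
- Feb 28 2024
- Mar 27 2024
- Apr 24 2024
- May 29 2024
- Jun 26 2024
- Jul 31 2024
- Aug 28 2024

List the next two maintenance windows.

Sep 25 2024, Oct 30 2024

Every date is a Wednesday; gaps 28, 28, 35, 28, 35, 28 days.
Each is the last Wednesday of its month (at least one falls on the 29th or later, ruling out '4th Wednesday').
Last Wednesday of September 2024: Sep 25 2024.
Last Wednesday of October 2024: Oct 30 2024.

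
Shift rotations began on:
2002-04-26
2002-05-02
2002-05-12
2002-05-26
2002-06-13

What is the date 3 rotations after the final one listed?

2002-08-30

The spacing grows by 4 each time: 6, 10, 14, 18 days.
Next gap: 22 days. 2002-06-13 + 22 days = 2002-07-05.
Next gap: 26 days. 2002-07-05 + 26 days = 2002-07-31.
Next gap: 30 days. 2002-07-31 + 30 days = 2002-08-30.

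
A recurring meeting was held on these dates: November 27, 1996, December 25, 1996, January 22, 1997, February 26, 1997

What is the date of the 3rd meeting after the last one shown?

May 28, 1997

These are Wednesdays at 28- or 35-day spacing (28, 28, 35).
The pattern: 4th Wednesday of the month.
4th Wednesday of March 1997: March 26, 1997.
April 1997 — 4th Wednesday is April 23, 1997.
May 1997 — 4th Wednesday is May 28, 1997.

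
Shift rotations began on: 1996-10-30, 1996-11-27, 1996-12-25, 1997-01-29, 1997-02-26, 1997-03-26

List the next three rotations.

1997-04-30, 1997-05-28, 1997-06-25

Every date is a Wednesday; gaps 28, 28, 35, 28, 28 days.
Each is the last Wednesday of its month (at least one falls on the 29th or later, ruling out '4th Wednesday').
April 1997 ends with Wednesday 1997-04-30.
May 1997 ends with Wednesday 1997-05-28.
Last Wednesday of June 1997: 1997-06-25.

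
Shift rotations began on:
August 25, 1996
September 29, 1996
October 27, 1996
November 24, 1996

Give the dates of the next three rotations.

December 29, 1996; January 26, 1997; February 23, 1997

All Sundays; the gaps (35, 28, 28) vary with month length.
This is the last Sunday of each month.
December 1996 ends with Sunday December 29, 1996.
January 1997 ends with Sunday January 26, 1997.
Last Sunday of February 1997: February 23, 1997.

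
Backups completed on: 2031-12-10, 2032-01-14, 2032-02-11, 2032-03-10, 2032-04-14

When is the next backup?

2032-05-12

Gaps: 35, 28, 28, 35 days — a mix of 28 and 35. Every date is a Wednesday.
Each is the 2nd Wednesday of its month.
May 2032 — 2nd Wednesday is 2032-05-12.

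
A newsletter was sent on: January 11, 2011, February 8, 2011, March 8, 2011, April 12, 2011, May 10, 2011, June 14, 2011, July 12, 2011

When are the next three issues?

These are Tuesdays at 28- or 35-day spacing (28, 28, 35, 28, 35, 28).
The pattern: 2nd Tuesday of the month.
2nd Tuesday of August 2011: August 9, 2011.
2nd Tuesday of September 2011: September 13, 2011.
October 2011 — 2nd Tuesday is October 11, 2011.

August 9, 2011; September 13, 2011; October 11, 2011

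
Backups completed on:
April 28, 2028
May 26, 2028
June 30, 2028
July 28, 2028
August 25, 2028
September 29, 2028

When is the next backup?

These are Fridays with 28, 35, 28, 28, 35-day gaps.
Each is the final Friday of its month — June 30, 2028 is past the 28th, so '4th Friday' doesn't fit.
Last Friday of October 2028: October 27, 2028.

October 27, 2028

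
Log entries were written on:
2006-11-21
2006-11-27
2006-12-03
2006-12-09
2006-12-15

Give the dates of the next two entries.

2006-12-21, 2006-12-27

The spacing is 6, 6, 6, 6 days — always 6 days.
2006-12-15 + 6 days = 2006-12-21.
2006-12-21 + 6 days = 2006-12-27.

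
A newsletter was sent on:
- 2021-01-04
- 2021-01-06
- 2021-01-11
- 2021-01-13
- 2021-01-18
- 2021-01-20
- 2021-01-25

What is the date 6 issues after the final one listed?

Gaps: 2, 5, 2, 5, 2, 5 days — not constant, but cyclic with period 2.
The events fall on every Monday and Wednesday.
Next Wednesday: 2021-01-27.
The following Monday is 2021-02-01.
The following Wednesday is 2021-02-03.
Next Monday: 2021-02-08.
Next Wednesday: 2021-02-10.
Next Monday: 2021-02-15.

2021-02-15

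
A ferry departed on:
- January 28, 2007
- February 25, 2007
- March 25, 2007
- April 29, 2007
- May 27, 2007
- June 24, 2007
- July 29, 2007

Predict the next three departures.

These are Sundays with 28, 28, 35, 28, 28, 35-day gaps.
Each is the final Sunday of its month — April 29, 2007 is past the 28th, so '4th Sunday' doesn't fit.
August 2007 ends with Sunday August 26, 2007.
September 2007 ends with Sunday September 30, 2007.
Last Sunday of October 2007: October 28, 2007.

August 26, 2007; September 30, 2007; October 28, 2007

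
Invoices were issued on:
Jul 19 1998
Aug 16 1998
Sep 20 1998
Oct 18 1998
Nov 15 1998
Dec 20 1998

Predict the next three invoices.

Jan 17 1999, Feb 21 1999, Mar 21 1999

These are Sundays at 28- or 35-day spacing (28, 35, 28, 28, 35).
The pattern: 3rd Sunday of the month.
January 1999 — 3rd Sunday is Jan 17 1999.
3rd Sunday of February 1999: Feb 21 1999.
3rd Sunday of March 1999: Mar 21 1999.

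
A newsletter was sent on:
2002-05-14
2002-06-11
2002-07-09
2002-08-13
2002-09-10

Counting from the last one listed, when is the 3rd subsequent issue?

2002-12-10

These are Tuesdays at 28- or 35-day spacing (28, 28, 35, 28).
The pattern: 2nd Tuesday of the month.
2nd Tuesday of October 2002: 2002-10-08.
November 2002 — 2nd Tuesday is 2002-11-12.
2nd Tuesday of December 2002: 2002-12-10.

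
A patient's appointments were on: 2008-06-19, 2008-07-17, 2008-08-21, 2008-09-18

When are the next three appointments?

Gaps: 28, 35, 28 days — a mix of 28 and 35. Every date is a Thursday.
Each is the 3rd Thursday of its month.
October 2008 — 3rd Thursday is 2008-10-16.
3rd Thursday of November 2008: 2008-11-20.
3rd Thursday of December 2008: 2008-12-18.

2008-10-16, 2008-11-20, 2008-12-18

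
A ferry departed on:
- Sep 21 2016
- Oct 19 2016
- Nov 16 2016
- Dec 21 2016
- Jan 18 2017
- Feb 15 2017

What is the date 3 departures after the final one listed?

May 17 2017

These are Wednesdays at 28- or 35-day spacing (28, 28, 35, 28, 28).
The pattern: 3rd Wednesday of the month.
March 2017 — 3rd Wednesday is Mar 15 2017.
April 2017 — 3rd Wednesday is Apr 19 2017.
3rd Wednesday of May 2017: May 17 2017.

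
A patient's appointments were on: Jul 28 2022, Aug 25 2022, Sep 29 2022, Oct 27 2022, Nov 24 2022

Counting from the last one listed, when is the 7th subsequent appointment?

These are Thursdays with 28, 35, 28, 28-day gaps.
Each is the final Thursday of its month — Sep 29 2022 is past the 28th, so '4th Thursday' doesn't fit.
December 2022 ends with Thursday Dec 29 2022.
Last Thursday of January 2023: Jan 26 2023.
Last Thursday of February 2023: Feb 23 2023.
March 2023 ends with Thursday Mar 30 2023.
Last Thursday of April 2023: Apr 27 2023.
May 2023 ends with Thursday May 25 2023.
Last Thursday of June 2023: Jun 29 2023.

Jun 29 2023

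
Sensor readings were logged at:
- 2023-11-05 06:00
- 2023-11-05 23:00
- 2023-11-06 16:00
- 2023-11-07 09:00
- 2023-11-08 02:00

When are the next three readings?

2023-11-08 19:00, 2023-11-09 12:00, 2023-11-10 05:00

Gaps: 17, 17, 17, 17 hours — each event is 17 hours after the previous one.
2023-11-08 02:00 + 17 h = 2023-11-08 19:00.
2023-11-08 19:00 + 17 h = 2023-11-09 12:00.
2023-11-09 12:00 + 17 h = 2023-11-10 05:00.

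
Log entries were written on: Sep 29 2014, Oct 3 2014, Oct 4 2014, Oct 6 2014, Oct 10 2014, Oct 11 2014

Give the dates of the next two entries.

Oct 13 2014, Oct 17 2014

Gaps: 4, 1, 2, 4, 1 days — not constant, but cyclic with period 3.
The events fall on every Monday, Friday and Saturday.
Next Monday: Oct 13 2014.
Next Friday: Oct 17 2014.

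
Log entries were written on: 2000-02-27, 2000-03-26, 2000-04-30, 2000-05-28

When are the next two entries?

All Sundays; the gaps (28, 35, 28) vary with month length.
This is the last Sunday of each month.
Last Sunday of June 2000: 2000-06-25.
July 2000 ends with Sunday 2000-07-30.

2000-06-25, 2000-07-30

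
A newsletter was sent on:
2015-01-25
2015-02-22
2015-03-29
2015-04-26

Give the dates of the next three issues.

These are Sundays with 28, 35, 28-day gaps.
Each is the final Sunday of its month — 2015-03-29 is past the 28th, so '4th Sunday' doesn't fit.
Last Sunday of May 2015: 2015-05-31.
June 2015 ends with Sunday 2015-06-28.
Last Sunday of July 2015: 2015-07-26.

2015-05-31, 2015-06-28, 2015-07-26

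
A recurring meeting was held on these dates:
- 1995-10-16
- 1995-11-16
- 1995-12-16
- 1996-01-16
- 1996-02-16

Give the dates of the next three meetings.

1996-03-16, 1996-04-16, 1996-05-16

Each date is the 16th; the gaps (31, 30, 31, 31) track the month lengths.
The rule is the 16th of each month.
March 1996: 1996-03-16.
Next: April 1996 → 1996-04-16.
Next: May 1996 → 1996-05-16.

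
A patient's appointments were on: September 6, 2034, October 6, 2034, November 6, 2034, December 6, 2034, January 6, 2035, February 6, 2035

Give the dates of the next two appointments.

March 6, 2035; April 6, 2035

Gaps: 30, 31, 30, 31, 31 days — not constant. Every event is on the 6th of the month.
Pattern: the 6th of each month.
Next: March 2035 → March 6, 2035.
Next: April 2035 → April 6, 2035.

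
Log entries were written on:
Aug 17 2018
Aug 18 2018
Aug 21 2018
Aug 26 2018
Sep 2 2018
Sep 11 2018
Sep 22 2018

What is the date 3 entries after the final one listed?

The spacing grows by 2 each time: 1, 3, 5, 7, 9, 11 days.
Next gap: 13 days. Sep 22 2018 + 13 days = Oct 5 2018.
Next gap: 15 days. Oct 5 2018 + 15 days = Oct 20 2018.
Next gap: 17 days. Oct 20 2018 + 17 days = Nov 6 2018.

Nov 6 2018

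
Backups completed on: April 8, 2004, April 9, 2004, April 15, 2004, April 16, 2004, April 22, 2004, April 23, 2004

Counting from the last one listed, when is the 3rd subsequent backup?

The gap pattern 1, 6, 1, 6, 1 repeats every 2 events.
These are the Thursdays and Fridays of each week.
The following Thursday is April 29, 2004.
The following Friday is April 30, 2004.
Next Thursday: May 6, 2004.

May 6, 2004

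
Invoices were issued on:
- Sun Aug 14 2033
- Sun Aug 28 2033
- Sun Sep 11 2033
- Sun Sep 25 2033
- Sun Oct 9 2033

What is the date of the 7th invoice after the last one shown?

Sun Jan 15 2034

Gaps between consecutive events: 14, 14, 14, 14 days — a constant 14-day interval.
Sun Oct 9 2033 + 14 days = Sun Oct 23 2033.
Sun Oct 23 2033 + 14 days = Sun Nov 6 2033.
Sun Nov 6 2033 + 14 days = Sun Nov 20 2033.
Sun Nov 20 2033 + 14 days = Sun Dec 4 2033.
Sun Dec 4 2033 + 14 days = Sun Dec 18 2033.
Sun Dec 18 2033 + 14 days = Sun Jan 1 2034.
Sun Jan 1 2034 + 14 days = Sun Jan 15 2034.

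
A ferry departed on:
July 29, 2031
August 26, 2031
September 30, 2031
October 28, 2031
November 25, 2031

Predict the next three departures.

These are Tuesdays with 28, 35, 28, 28-day gaps.
Each is the final Tuesday of its month — July 29, 2031 is past the 28th, so '4th Tuesday' doesn't fit.
Last Tuesday of December 2031: December 30, 2031.
January 2032 ends with Tuesday January 27, 2032.
Last Tuesday of February 2032: February 24, 2032.

December 30, 2031; January 27, 2032; February 24, 2032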